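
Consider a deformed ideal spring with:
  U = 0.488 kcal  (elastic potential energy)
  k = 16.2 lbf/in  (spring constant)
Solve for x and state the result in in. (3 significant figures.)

47.2 in

Solving U = ½k·x² for x: x = √(2U/k).
U = 0.488 kcal = 2042 J; k = 16.2 lbf/in = 2837 N/m.
x = 1.200 m
1.200 m × (1 in / 0.02540 m) = 47.23 in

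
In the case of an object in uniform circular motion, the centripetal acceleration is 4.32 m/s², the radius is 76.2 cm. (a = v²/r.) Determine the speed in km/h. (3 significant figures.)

6.53 km/h

Rearranging: v = √(a·r).
a = 4.32 m/s²; r = 76.2 cm = 0.7620 m.
v = 1.814 m/s
1.814 m/s × (1 km/h / 0.2778 m/s) = 6.532 km/h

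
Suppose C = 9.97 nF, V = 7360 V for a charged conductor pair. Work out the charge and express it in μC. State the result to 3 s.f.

Rearranging: Q = CV.
C = 9.97 nF = 9.970×10^-9 F; V = 7360 V.
Q = 7.338×10^-5 C
7.338×10^-5 C × (1 μC / 1.000×10^-6 C) = 73.38 μC

73.4 μC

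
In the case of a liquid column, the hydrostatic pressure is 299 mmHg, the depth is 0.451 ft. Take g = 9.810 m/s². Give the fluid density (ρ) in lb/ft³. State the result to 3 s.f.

Rearranging: ρ = P/(g·h).
P = 299 mmHg = 39863 Pa; h = 0.451 ft = 0.1375 m; g = 9.810 m/s².
ρ = 29561 kg/m³
29561 kg/m³ × (1 lb/ft³ / 16.02 kg/m³) = 1845 lb/ft³

1850 lb/ft³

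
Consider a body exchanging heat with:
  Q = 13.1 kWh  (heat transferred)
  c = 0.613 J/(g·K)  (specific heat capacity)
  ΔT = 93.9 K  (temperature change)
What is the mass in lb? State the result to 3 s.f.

1810 lb

Rearranging Q = m·c·ΔT for m: m = Q/(c·ΔT).
Q = 13.1 kWh = 4.716×10^7 J; c = 0.613 J/(g·K) = 613.0 J/(kg·K); ΔT = 93.9 K.
m = 819.3 kg
819.3 kg × (1 lb / 0.4536 kg) = 1806 lb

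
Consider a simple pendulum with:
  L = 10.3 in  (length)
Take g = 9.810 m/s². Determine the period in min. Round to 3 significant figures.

0.0171 min

T is given directly by: T = 2π√(L/g).
L = 10.3 in = 0.2616 m; g = 9.810 m/s².
T = 1.026 s
1.026 s × (1 min / 60.00 s) = 0.01710 min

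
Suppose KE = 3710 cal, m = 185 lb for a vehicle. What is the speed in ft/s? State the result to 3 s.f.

Rearranging: v = √(2·KE/m).
KE = 3710 cal = 15523 J; m = 185 lb = 83.91 kg.
v = 19.23 m/s
19.23 m/s × (1 ft/s / 0.3048 m/s) = 63.11 ft/s

63.1 ft/s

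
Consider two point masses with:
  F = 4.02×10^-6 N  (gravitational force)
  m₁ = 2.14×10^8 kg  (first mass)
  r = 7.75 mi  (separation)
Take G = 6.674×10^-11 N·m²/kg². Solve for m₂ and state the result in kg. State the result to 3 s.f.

From Newton's law of gravitation: m₂ = F·r²/(G·m₁).
F = 4.02×10^-6 N; m₁ = 2.14×10^8 kg; r = 7.75 mi = 12472 m; G = 6.674×10^-11 N·m²/kg².
m₂ = 43785 kg

43800 kg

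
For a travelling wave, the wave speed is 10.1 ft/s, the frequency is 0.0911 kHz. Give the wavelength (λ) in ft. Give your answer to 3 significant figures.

Rearranging: λ = v/f.
v = 10.1 ft/s = 3.078 m/s; f = 0.0911 kHz = 91.10 Hz.
λ = 0.03379 m
0.03379 m × (1 ft / 0.3048 m) = 0.1109 ft

0.111 ft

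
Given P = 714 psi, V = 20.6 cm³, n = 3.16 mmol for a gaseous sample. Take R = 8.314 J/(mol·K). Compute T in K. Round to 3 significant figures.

3860 K

Rearranging PV = nRT for T: T = PV/(nR).
P = 714 psi = 4.923×10^6 Pa; V = 20.6 cm³ = 2.060×10^-5 m³; n = 3.16 mmol = 0.003160 mol; R = 8.314 J/(mol·K).
T = 3860 K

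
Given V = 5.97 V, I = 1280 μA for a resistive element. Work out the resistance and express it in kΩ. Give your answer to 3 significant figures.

Rearranging V = I·R for R: R = V/I.
V = 5.97 V; I = 1280 μA = 0.001280 A.
R = 4664 Ω
4664 Ω × (1 kΩ / 1000 Ω) = 4.664 kΩ

4.66 kΩ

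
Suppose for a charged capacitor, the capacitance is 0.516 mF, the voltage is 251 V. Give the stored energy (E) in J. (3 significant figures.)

16.3 J

E is given directly by: E = ½CV².
C = 0.516 mF = 5.160×10^-4 F; V = 251 V.
E = 16.25 J  (the unit combination reduces to kg·m²/s² = J)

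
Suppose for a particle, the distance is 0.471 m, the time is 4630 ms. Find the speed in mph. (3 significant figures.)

Directly: v = d/t.
d = 0.471 m; t = 4630 ms = 4.630 s.
v = 0.1017 m/s
0.1017 m/s × (1 mph / 0.4470 m/s) = 0.2276 mph

0.228 mph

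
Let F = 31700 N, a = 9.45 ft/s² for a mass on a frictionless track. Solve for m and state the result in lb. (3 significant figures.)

24300 lb

From Newton's second law: m = F/a.
F = 31700 N; a = 9.45 ft/s² = 2.880 m/s².
m = 11006 kg
11006 kg × (1 lb / 0.4536 kg) = 24263 lb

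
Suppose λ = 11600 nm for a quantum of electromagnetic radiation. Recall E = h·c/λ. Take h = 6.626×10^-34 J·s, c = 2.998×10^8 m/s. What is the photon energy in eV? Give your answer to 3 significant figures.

Directly: E = hc/λ.
λ = 11600 nm = 1.160×10^-5 m; h = 6.626×10^-34 J·s; c = 2.998×10^8 m/s.
E = 1.712×10^-20 J  (the unit combination reduces to kg·m²/s² = J)
1.712×10^-20 J × (1 eV / 1.602×10^-19 J) = 0.1069 eV

0.107 eV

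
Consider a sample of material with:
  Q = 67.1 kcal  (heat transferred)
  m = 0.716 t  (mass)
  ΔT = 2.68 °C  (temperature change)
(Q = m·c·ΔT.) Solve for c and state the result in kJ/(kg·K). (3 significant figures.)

0.146 kJ/(kg·K)

Rearranging: c = Q/(m·ΔT).
Q = 67.1 kcal = 2.807×10^5 J; m = 0.716 t = 716.0 kg; ΔT = 2.68 °C = 2.680 K.
c = 146.3 J/(kg·K)
146.3 J/(kg·K) × (1 kJ/(kg·K) / 1000 J/(kg·K)) = 0.1463 kJ/(kg·K)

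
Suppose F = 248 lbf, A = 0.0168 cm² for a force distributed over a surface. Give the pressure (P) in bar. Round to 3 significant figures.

6570 bar

P is given directly by: P = F/A.
F = 248 lbf = 1103 N; A = 0.0168 cm² = 1.680×10^-6 m².
P = 6.566×10^8 Pa
6.566×10^8 Pa × (1 bar / 1.000×10^5 Pa) = 6566 bar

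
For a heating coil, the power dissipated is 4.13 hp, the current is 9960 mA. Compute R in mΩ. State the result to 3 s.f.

31000 mΩ

Rearranging: R = P/I².
P = 4.13 hp = 3080 W; I = 9960 mA = 9.960 A.
R = 31.05 Ω
31.05 Ω × (1 mΩ / 0.001000 Ω) = 31045 mΩ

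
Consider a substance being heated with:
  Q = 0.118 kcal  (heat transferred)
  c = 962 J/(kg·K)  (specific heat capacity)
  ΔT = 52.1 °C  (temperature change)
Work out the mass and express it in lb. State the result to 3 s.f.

Rearranging: m = Q/(c·ΔT).
Q = 0.118 kcal = 493.7 J; c = 962 J/(kg·K); ΔT = 52.1 °C = 52.10 K.
m = 0.009851 kg
0.009851 kg × (1 lb / 0.4536 kg) = 0.02172 lb

0.0217 lb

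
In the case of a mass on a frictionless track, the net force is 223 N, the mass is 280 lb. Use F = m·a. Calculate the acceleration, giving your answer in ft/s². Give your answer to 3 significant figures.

5.76 ft/s²

From Newton's second law: a = F/m.
F = 223 N; m = 280 lb = 127.0 kg.
a = 1.756 m/s²
1.756 m/s² × (1 ft/s² / 0.3048 m/s²) = 5.761 ft/s²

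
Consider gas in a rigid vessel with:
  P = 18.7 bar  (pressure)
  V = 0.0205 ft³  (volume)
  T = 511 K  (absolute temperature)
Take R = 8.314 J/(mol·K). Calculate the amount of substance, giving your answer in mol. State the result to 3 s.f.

0.256 mol

Solving PV = nRT for n: n = PV/(RT).
P = 18.7 bar = 1.870×10^6 Pa; V = 0.0205 ft³ = 5.805×10^-4 m³; T = 511 K; R = 8.314 J/(mol·K).
n = 0.2555 mol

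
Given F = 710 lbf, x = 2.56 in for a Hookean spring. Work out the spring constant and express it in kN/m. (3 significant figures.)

48.6 kN/m

From Hooke's law: k = F/x.
F = 710 lbf = 3158 N; x = 2.56 in = 0.06502 m.
k = 48570 N/m
48570 N/m × (1 kN/m / 1000 N/m) = 48.57 kN/m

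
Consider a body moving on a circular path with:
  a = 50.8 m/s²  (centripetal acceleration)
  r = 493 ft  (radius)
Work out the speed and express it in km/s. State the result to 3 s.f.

0.0874 km/s

Rearranging: v = √(a·r).
a = 50.8 m/s²; r = 493 ft = 150.3 m.
v = 87.37 m/s
87.37 m/s × (1 km/s / 1000 m/s) = 0.08737 km/s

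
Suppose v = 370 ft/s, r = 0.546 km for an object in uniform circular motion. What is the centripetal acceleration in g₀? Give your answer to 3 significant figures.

a is given directly by: a = v²/r.
v = 370 ft/s = 112.8 m/s; r = 0.546 km = 546.0 m.
a = 23.29 m/s²
23.29 m/s² × (1 g₀ / 9.807 m/s²) = 2.375 g₀

2.38 g₀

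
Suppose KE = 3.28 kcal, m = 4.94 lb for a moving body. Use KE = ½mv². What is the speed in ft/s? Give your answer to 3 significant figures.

363 ft/s

Solving KE = ½mv² for v: v = √(2·KE/m).
KE = 3.28 kcal = 13724 J; m = 4.94 lb = 2.241 kg.
v = 110.7 m/s
110.7 m/s × (1 ft/s / 0.3048 m/s) = 363.1 ft/s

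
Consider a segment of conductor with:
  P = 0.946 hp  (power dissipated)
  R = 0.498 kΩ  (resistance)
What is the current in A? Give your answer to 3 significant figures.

Rearranging P = I²R for I: I = √(P/R).
P = 0.946 hp = 705.4 W; R = 0.498 kΩ = 498.0 Ω.
I = 1.190 A

1.19 A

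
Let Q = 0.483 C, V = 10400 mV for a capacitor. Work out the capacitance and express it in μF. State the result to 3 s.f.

46400 μF

C is given directly by: C = Q/V.
Q = 0.483 C; V = 10400 mV = 10.40 V.
C = 0.04644 F
0.04644 F × (1 μF / 1.000×10^-6 F) = 46442 μF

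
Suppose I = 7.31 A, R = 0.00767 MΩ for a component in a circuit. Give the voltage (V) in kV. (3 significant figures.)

56.1 kV

Directly: V = IR.
I = 7.31 A; R = 0.00767 MΩ = 7670 Ω.
V = 56068 V
56068 V × (1 kV / 1000 V) = 56.07 kV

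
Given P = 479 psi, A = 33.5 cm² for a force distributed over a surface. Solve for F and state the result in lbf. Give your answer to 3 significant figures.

Solving P = F/A for F: F = P·A.
P = 479 psi = 3.303×10^6 Pa; A = 33.5 cm² = 0.003350 m².
F = 11064 N
11064 N × (1 lbf / 4.448 N) = 2487 lbf

2490 lbf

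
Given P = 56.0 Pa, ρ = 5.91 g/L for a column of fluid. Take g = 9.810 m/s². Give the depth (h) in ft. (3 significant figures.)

Rearranging P = ρ·g·h for h: h = P/(ρ·g).
P = 56.0 Pa; ρ = 5.91 g/L = 5.910 kg/m³; g = 9.810 m/s².
h = 0.9659 m
0.9659 m × (1 ft / 0.3048 m) = 3.169 ft

3.17 ft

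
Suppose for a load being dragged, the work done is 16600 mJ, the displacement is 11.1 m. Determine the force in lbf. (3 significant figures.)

Rearranging: F = W/d.
W = 16600 mJ = 16.60 J; d = 11.1 m.
F = 1.495 N  (the unit combination reduces to kg·m/s² = N)
1.495 N × (1 lbf / 4.448 N) = 0.3362 lbf

0.336 lbf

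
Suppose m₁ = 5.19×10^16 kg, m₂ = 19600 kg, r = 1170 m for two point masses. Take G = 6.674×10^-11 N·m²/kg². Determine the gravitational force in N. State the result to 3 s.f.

49600 N

Directly: F = Gm₁m₂/r².
m₁ = 5.19×10^16 kg; m₂ = 19600 kg; r = 1170 m; G = 6.674×10^-11 N·m²/kg².
F = 49595 N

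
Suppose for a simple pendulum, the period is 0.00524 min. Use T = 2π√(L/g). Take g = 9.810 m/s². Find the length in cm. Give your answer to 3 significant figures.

Solving T = 2π√(L/g) for L: L = g·(T/2π)².
T = 0.00524 min = 0.3144 s; g = 9.810 m/s².
L = 0.02456 m
0.02456 m × (1 cm / 0.01000 m) = 2.456 cm

2.46 cm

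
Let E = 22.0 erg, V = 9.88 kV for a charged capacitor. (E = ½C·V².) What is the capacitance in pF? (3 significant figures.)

Rearranging: C = 2E/V².
E = 22.0 erg = 2.200×10^-6 J; V = 9.88 kV = 9880 V.
C = 4.508×10^-14 F
4.508×10^-14 F × (1 pF / 1.000×10^-12 F) = 0.04508 pF

0.0451 pF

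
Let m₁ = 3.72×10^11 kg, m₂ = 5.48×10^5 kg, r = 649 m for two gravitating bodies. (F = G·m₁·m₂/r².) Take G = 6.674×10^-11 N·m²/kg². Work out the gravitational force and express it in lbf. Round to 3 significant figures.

7.26 lbf

F is given directly by: F = Gm₁m₂/r².
m₁ = 3.72×10^11 kg; m₂ = 5.48×10^5 kg; r = 649 m; G = 6.674×10^-11 N·m²/kg².
F = 32.30 N  (the unit combination reduces to kg·m/s² = N)
32.30 N × (1 lbf / 4.448 N) = 7.262 lbf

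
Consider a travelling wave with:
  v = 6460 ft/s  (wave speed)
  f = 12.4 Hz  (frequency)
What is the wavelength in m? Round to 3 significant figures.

159 m

Rearranging v = f·λ for λ: λ = v/f.
v = 6460 ft/s = 1969 m/s; f = 12.4 Hz.
λ = 158.8 m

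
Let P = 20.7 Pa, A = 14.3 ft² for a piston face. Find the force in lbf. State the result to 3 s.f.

Rearranging P = F/A for F: F = P·A.
P = 20.7 Pa; A = 14.3 ft² = 1.329 m².
F = 27.50 N
27.50 N × (1 lbf / 4.448 N) = 6.182 lbf

6.18 lbf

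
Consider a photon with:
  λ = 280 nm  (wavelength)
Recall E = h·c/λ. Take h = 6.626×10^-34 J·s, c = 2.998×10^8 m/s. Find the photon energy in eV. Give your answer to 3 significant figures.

4.43 eV

E is given directly by: E = hc/λ.
λ = 280 nm = 2.800×10^-7 m; h = 6.626×10^-34 J·s; c = 2.998×10^8 m/s.
E = 7.095×10^-19 J
7.095×10^-19 J × (1 eV / 1.602×10^-19 J) = 4.428 eV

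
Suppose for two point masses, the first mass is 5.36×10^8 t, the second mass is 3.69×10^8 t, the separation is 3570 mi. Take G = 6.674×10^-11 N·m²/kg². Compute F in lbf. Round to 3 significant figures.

0.0899 lbf

Directly: F = Gm₁m₂/r².
m₁ = 5.36×10^8 t = 5.360×10^11 kg; m₂ = 3.69×10^8 t = 3.690×10^11 kg; r = 3570 mi = 5.745×10^6 m; G = 6.674×10^-11 N·m²/kg².
F = 0.3999 N  (the unit combination reduces to kg·m/s² = N)
0.3999 N × (1 lbf / 4.448 N) = 0.08990 lbf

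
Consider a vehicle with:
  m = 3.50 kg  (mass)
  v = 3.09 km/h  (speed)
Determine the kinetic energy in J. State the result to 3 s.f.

1.29 J

KE is given directly by: KE = ½mv².
m = 3.50 kg; v = 3.09 km/h = 0.8583 m/s.
KE = 1.289 J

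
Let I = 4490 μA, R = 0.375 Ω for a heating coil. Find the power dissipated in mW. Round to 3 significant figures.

Directly: P = I²R.
I = 4490 μA = 0.004490 A; R = 0.375 Ω.
P = 7.560×10^-6 W
7.560×10^-6 W × (1 mW / 0.001000 W) = 0.007560 mW

0.00756 mW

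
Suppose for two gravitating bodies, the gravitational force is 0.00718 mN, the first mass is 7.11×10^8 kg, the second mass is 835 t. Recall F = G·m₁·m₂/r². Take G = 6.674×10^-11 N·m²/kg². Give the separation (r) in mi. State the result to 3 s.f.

Rearranging F = G·m₁·m₂/r² for r: r = √(G·m₁m₂/F).
F = 0.00718 mN = 7.180×10^-6 N; m₁ = 7.11×10^8 kg; m₂ = 835 t = 8.350×10^5 kg; G = 6.674×10^-11 N·m²/kg².
r = 74286 m
74286 m × (1 mi / 1609 m) = 46.16 mi

46.2 mi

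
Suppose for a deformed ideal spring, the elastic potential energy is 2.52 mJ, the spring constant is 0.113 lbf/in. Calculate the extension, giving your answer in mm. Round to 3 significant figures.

16.0 mm

Rearranging: x = √(2U/k).
U = 2.52 mJ = 0.002520 J; k = 0.113 lbf/in = 19.79 N/m.
x = 0.01596 m
0.01596 m × (1 mm / 0.001000 m) = 15.96 mm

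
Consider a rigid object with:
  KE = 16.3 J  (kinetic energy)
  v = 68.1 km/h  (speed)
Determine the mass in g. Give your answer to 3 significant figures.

Rearranging KE = ½mv² for m: m = 2·KE/v².
KE = 16.3 J; v = 68.1 km/h = 18.92 m/s.
m = 0.09110 kg
0.09110 kg × (1 g / 0.001000 kg) = 91.10 g

91.1 g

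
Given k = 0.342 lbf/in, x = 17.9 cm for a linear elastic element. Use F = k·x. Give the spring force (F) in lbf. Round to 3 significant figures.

2.41 lbf

From Hooke's law: F = kx.
k = 0.342 lbf/in = 59.89 N/m; x = 17.9 cm = 0.1790 m.
F = 10.72 N
10.72 N × (1 lbf / 4.448 N) = 2.410 lbf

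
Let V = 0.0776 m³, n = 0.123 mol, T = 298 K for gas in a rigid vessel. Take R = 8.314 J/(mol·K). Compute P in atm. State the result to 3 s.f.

From the ideal-gas law: P = nRT/V.
V = 0.0776 m³; n = 0.123 mol; T = 298 K; R = 8.314 J/(mol·K).
P = 3927 Pa
3927 Pa × (1 atm / 1.013×10^5 Pa) = 0.03876 atm

0.0388 atm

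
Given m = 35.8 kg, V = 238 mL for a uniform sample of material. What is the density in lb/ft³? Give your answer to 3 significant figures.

ρ is given directly by: ρ = m/V.
m = 35.8 kg; V = 238 mL = 2.380×10^-4 m³.
ρ = 1.504×10^5 kg/m³
1.504×10^5 kg/m³ × (1 lb/ft³ / 16.02 kg/m³) = 9390 lb/ft³

9390 lb/ft³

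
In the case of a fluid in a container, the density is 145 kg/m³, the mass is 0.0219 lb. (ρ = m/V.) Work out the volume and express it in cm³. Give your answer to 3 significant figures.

Rearranging: V = m/ρ.
ρ = 145 kg/m³; m = 0.0219 lb = 0.009934 kg.
V = 6.851×10^-5 m³
6.851×10^-5 m³ × (1 cm³ / 1.000×10^-6 m³) = 68.51 cm³

68.5 cm³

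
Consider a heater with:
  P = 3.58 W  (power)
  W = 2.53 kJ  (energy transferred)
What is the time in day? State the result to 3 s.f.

0.00818 day

Rearranging P = W/t for t: t = W/P.
P = 3.58 W; W = 2.53 kJ = 2530 J.
t = 706.7 s
706.7 s × (1 day / 86400 s) = 0.008179 day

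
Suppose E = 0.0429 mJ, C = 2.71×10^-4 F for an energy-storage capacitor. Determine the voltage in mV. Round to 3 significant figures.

Rearranging E = ½C·V² for V: V = √(2E/C).
E = 0.0429 mJ = 4.290×10^-5 J; C = 2.71×10^-4 F.
V = 0.5627 V
0.5627 V × (1 mV / 0.001000 V) = 562.7 mV

563 mV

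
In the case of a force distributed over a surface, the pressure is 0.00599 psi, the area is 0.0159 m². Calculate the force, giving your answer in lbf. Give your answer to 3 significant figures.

0.148 lbf

Rearranging P = F/A for F: F = P·A.
P = 0.00599 psi = 41.30 Pa; A = 0.0159 m².
F = 0.6567 N
0.6567 N × (1 lbf / 4.448 N) = 0.1476 lbf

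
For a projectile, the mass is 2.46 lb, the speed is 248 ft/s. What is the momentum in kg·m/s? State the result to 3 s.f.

84.3 kg·m/s

p is given directly by: p = mv.
m = 2.46 lb = 1.116 kg; v = 248 ft/s = 75.59 m/s.
p = 84.35 kg·m/s  (the unit combination reduces to kg·m/s = kg·m/s)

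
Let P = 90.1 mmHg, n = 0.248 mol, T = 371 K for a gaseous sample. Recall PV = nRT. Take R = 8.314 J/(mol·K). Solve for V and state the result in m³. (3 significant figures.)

0.0637 m³

Solving PV = nRT for V: V = nRT/P.
P = 90.1 mmHg = 12012 Pa; n = 0.248 mol; T = 371 K; R = 8.314 J/(mol·K).
V = 0.06368 m³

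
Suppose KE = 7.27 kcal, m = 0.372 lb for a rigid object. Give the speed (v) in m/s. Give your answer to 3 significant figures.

600 m/s

Rearranging KE = ½mv² for v: v = √(2·KE/m).
KE = 7.27 kcal = 30418 J; m = 0.372 lb = 0.1687 kg.
v = 600.4 m/s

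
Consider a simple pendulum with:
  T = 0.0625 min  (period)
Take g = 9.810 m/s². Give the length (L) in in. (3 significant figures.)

138 in

Rearranging T = 2π√(L/g) for L: L = g·(T/2π)².
T = 0.0625 min = 3.750 s; g = 9.810 m/s².
L = 3.494 m
3.494 m × (1 in / 0.02540 m) = 137.6 in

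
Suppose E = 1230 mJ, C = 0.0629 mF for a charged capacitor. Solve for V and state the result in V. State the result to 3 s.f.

198 V

Rearranging: V = √(2E/C).
E = 1230 mJ = 1.230 J; C = 0.0629 mF = 6.290×10^-5 F.
V = 197.8 V  (the unit combination reduces to kg·m²/(A·s³) = V)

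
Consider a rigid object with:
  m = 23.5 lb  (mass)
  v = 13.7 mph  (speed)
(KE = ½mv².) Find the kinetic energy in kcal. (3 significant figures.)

Directly: KE = ½mv².
m = 23.5 lb = 10.66 kg; v = 13.7 mph = 6.124 m/s.
KE = 199.9 J
199.9 J × (1 kcal / 4184 J) = 0.04778 kcal

0.0478 kcal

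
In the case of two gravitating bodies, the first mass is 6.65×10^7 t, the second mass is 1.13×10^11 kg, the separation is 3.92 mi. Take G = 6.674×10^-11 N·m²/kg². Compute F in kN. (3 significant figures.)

12.6 kN

Directly: F = Gm₁m₂/r².
m₁ = 6.65×10^7 t = 6.650×10^10 kg; m₂ = 1.13×10^11 kg; r = 3.92 mi = 6309 m; G = 6.674×10^-11 N·m²/kg².
F = 12601 N  (the unit combination reduces to kg·m/s² = N)
12601 N × (1 kN / 1000 N) = 12.60 kN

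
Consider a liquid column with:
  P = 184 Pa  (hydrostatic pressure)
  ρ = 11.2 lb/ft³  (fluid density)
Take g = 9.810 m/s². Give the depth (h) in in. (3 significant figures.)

Rearranging: h = P/(ρ·g).
P = 184 Pa; ρ = 11.2 lb/ft³ = 179.4 kg/m³; g = 9.810 m/s².
h = 0.1045 m
0.1045 m × (1 in / 0.02540 m) = 4.116 in

4.12 in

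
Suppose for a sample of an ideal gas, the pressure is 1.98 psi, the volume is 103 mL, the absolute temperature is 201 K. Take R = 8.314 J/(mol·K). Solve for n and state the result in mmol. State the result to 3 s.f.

From the ideal-gas law: n = PV/(RT).
P = 1.98 psi = 13652 Pa; V = 103 mL = 1.030×10^-4 m³; T = 201 K; R = 8.314 J/(mol·K).
n = 8.414×10^-4 mol
8.414×10^-4 mol × (1 mmol / 0.001000 mol) = 0.8414 mmol

0.841 mmol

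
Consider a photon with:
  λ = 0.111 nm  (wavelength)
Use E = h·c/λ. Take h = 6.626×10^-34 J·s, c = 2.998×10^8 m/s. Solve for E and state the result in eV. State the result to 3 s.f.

E is given directly by: E = hc/λ.
λ = 0.111 nm = 1.110×10^-10 m; h = 6.626×10^-34 J·s; c = 2.998×10^8 m/s.
E = 1.790×10^-15 J  (the unit combination reduces to kg·m²/s² = J)
1.790×10^-15 J × (1 eV / 1.602×10^-19 J) = 11170 eV

11200 eV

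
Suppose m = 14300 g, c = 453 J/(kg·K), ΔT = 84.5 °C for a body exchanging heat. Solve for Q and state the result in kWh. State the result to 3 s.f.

0.152 kWh

Q is given directly by: Q = mcΔT.
m = 14300 g = 14.30 kg; c = 453 J/(kg·K); ΔT = 84.5 °C = 84.50 K.
Q = 5.474×10^5 J
5.474×10^5 J × (1 kWh / 3.600×10^6 J) = 0.1521 kWh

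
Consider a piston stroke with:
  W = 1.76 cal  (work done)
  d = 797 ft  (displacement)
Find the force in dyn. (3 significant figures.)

Rearranging W = F·d for F: F = W/d.
W = 1.76 cal = 7.364 J; d = 797 ft = 242.9 m.
F = 0.03031 N
0.03031 N × (1 dyn / 1.000×10^-5 N) = 3031 dyn

3030 dyn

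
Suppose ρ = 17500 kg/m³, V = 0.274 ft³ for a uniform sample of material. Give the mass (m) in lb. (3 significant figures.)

Solving ρ = m/V for m: m = ρV.
ρ = 17500 kg/m³; V = 0.274 ft³ = 0.007759 m³.
m = 135.8 kg
135.8 kg × (1 lb / 0.4536 kg) = 299.3 lb

299 lb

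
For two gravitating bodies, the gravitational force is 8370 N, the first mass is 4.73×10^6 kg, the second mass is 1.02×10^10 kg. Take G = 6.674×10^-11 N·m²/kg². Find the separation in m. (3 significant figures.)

Solving F = G·m₁·m₂/r² for r: r = √(G·m₁m₂/F).
F = 8370 N; m₁ = 4.73×10^6 kg; m₂ = 1.02×10^10 kg; G = 6.674×10^-11 N·m²/kg².
r = 19.61 m

19.6 m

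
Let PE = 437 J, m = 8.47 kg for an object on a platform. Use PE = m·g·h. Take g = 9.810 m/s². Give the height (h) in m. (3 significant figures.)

Rearranging: h = PE/(m·g).
PE = 437 J; m = 8.47 kg; g = 9.810 m/s².
h = 5.259 m

5.26 m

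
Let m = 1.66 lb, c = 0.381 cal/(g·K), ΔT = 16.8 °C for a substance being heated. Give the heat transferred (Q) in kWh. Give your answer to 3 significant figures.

Directly: Q = mcΔT.
m = 1.66 lb = 0.7530 kg; c = 0.381 cal/(g·K) = 1594 J/(kg·K); ΔT = 16.8 °C = 16.80 K.
Q = 20165 J
20165 J × (1 kWh / 3.600×10^6 J) = 0.005601 kWh

0.00560 kWh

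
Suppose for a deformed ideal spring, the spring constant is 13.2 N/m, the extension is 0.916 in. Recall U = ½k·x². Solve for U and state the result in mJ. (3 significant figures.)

3.57 mJ

U is given directly by: U = ½kx².
k = 13.2 N/m; x = 0.916 in = 0.02327 m.
U = 0.003573 J  (the unit combination reduces to kg·m²/s² = J)
0.003573 J × (1 mJ / 0.001000 J) = 3.573 mJ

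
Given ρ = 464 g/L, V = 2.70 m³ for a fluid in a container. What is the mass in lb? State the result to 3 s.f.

Rearranging: m = ρV.
ρ = 464 g/L = 464.0 kg/m³; V = 2.70 m³.
m = 1253 kg
1253 kg × (1 lb / 0.4536 kg) = 2762 lb

2760 lb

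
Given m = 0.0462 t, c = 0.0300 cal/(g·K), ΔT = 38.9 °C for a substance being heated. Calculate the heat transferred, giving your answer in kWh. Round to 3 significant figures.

Q is given directly by: Q = mcΔT.
m = 0.0462 t = 46.20 kg; c = 0.0300 cal/(g·K) = 125.5 J/(kg·K); ΔT = 38.9 °C = 38.90 K.
Q = 2.256×10^5 J
2.256×10^5 J × (1 kWh / 3.600×10^6 J) = 0.06266 kWh

0.0627 kWh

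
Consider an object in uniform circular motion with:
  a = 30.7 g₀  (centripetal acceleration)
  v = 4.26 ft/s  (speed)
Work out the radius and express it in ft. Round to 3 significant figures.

Rearranging: r = v²/a.
a = 30.7 g₀ = 301.1 m/s²; v = 4.26 ft/s = 1.298 m/s.
r = 0.005600 m
0.005600 m × (1 ft / 0.3048 m) = 0.01837 ft

0.0184 ft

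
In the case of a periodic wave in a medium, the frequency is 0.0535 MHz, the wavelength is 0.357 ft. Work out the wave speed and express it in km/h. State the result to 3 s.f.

21000 km/h

v is given directly by: v = fλ.
f = 0.0535 MHz = 53500 Hz; λ = 0.357 ft = 0.1088 m.
v = 5822 m/s
5822 m/s × (1 km/h / 0.2778 m/s) = 20957 km/h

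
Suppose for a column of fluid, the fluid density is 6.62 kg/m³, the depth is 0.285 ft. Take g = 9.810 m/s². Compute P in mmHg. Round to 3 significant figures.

0.0423 mmHg

P is given directly by: P = ρgh.
ρ = 6.62 kg/m³; h = 0.285 ft = 0.08687 m; g = 9.810 m/s².
P = 5.641 Pa
5.641 Pa × (1 mmHg / 133.3 Pa) = 0.04231 mmHg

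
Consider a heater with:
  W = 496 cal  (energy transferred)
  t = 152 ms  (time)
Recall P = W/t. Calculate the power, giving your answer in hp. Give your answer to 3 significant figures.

18.3 hp

P is given directly by: P = W/t.
W = 496 cal = 2075 J; t = 152 ms = 0.1520 s.
P = 13653 W
13653 W × (1 hp / 745.7 W) = 18.31 hp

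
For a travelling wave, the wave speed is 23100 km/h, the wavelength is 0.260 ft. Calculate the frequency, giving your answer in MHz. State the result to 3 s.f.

0.0810 MHz

Rearranging v = f·λ for f: f = v/λ.
v = 23100 km/h = 6417 m/s; λ = 0.260 ft = 0.07925 m.
f = 80969 Hz
80969 Hz × (1 MHz / 1.000×10^6 Hz) = 0.08097 MHz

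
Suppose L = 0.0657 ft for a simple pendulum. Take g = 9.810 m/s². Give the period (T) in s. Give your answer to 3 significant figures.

T is given directly by: T = 2π√(L/g).
L = 0.0657 ft = 0.02003 m; g = 9.810 m/s².
T = 0.2839 s

0.284 s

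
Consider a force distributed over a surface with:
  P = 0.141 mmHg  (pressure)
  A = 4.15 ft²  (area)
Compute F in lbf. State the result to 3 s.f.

1.63 lbf

Rearranging P = F/A for F: F = P·A.
P = 0.141 mmHg = 18.80 Pa; A = 4.15 ft² = 0.3855 m².
F = 7.248 N
7.248 N × (1 lbf / 4.448 N) = 1.629 lbf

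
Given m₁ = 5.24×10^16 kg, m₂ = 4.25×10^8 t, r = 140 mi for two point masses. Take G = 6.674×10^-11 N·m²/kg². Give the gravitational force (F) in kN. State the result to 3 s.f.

29300 kN

From Newton's law of gravitation: F = Gm₁m₂/r².
m₁ = 5.24×10^16 kg; m₂ = 4.25×10^8 t = 4.250×10^11 kg; r = 140 mi = 2.253×10^5 m; G = 6.674×10^-11 N·m²/kg².
F = 2.928×10^7 N
2.928×10^7 N × (1 kN / 1000 N) = 29279 kN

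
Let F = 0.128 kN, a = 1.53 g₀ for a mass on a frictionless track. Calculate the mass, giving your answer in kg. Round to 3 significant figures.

8.53 kg

Solving F = m·a for m: m = F/a.
F = 0.128 kN = 128.0 N; a = 1.53 g₀ = 15.00 m/s².
m = 8.531 kg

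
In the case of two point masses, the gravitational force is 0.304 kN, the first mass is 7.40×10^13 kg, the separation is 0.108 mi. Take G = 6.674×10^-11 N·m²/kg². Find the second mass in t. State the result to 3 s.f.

1.86 t

From Newton's law of gravitation: m₂ = F·r²/(G·m₁).
F = 0.304 kN = 304.0 N; m₁ = 7.40×10^13 kg; r = 0.108 mi = 173.8 m; G = 6.674×10^-11 N·m²/kg².
m₂ = 1860 kg
1860 kg × (1 t / 1000 kg) = 1.860 t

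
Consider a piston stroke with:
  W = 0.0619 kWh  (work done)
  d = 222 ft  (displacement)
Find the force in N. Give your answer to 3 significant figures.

Rearranging: F = W/d.
W = 0.0619 kWh = 2.228×10^5 J; d = 222 ft = 67.67 m.
F = 3293 N  (the unit combination reduces to kg·m/s² = N)

3290 N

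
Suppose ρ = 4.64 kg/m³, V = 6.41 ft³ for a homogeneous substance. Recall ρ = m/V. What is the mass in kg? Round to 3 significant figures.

Rearranging ρ = m/V for m: m = ρV.
ρ = 4.64 kg/m³; V = 6.41 ft³ = 0.1815 m³.
m = 0.8422 kg

0.842 kg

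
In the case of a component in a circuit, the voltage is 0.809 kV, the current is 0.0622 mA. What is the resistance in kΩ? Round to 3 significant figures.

Rearranging V = I·R for R: R = V/I.
V = 0.809 kV = 809.0 V; I = 0.0622 mA = 6.220×10^-5 A.
R = 1.301×10^7 Ω
1.301×10^7 Ω × (1 kΩ / 1000 Ω) = 13006 kΩ

13000 kΩ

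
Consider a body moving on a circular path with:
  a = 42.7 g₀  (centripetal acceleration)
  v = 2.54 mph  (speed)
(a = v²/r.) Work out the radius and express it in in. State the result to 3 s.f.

Rearranging: r = v²/a.
a = 42.7 g₀ = 418.7 m/s²; v = 2.54 mph = 1.135 m/s.
r = 0.003079 m
0.003079 m × (1 in / 0.02540 m) = 0.1212 in

0.121 in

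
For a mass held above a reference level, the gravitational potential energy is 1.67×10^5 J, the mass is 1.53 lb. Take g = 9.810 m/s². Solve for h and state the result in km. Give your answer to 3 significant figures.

24.5 km

Solving PE = m·g·h for h: h = PE/(m·g).
PE = 1.67×10^5 J; m = 1.53 lb = 0.6940 kg; g = 9.810 m/s².
h = 24530 m
24530 m × (1 km / 1000 m) = 24.53 km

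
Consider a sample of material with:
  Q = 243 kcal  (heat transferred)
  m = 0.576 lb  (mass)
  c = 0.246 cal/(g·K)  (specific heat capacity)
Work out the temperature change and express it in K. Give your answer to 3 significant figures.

Rearranging Q = m·c·ΔT for ΔT: ΔT = Q/(m·c).
Q = 243 kcal = 1.017×10^6 J; m = 0.576 lb = 0.2613 kg; c = 0.246 cal/(g·K) = 1029 J/(kg·K).
ΔT = 3781 K

3780 K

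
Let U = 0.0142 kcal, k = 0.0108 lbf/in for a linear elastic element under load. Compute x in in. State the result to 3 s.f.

312 in

Rearranging: x = √(2U/k).
U = 0.0142 kcal = 59.41 J; k = 0.0108 lbf/in = 1.891 N/m.
x = 7.926 m
7.926 m × (1 in / 0.02540 m) = 312.1 in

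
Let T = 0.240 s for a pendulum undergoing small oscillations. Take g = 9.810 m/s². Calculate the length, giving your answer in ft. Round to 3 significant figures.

0.0470 ft

Rearranging: L = g·(T/2π)².
T = 0.240 s; g = 9.810 m/s².
L = 0.01431 m
0.01431 m × (1 ft / 0.3048 m) = 0.04696 ft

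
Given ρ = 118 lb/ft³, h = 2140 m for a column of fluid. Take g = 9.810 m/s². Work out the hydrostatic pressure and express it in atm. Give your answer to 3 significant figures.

P is given directly by: P = ρgh.
ρ = 118 lb/ft³ = 1890 kg/m³; h = 2140 m; g = 9.810 m/s².
P = 3.968×10^7 Pa  (the unit combination reduces to kg/(m·s²) = Pa)
3.968×10^7 Pa × (1 atm / 1.013×10^5 Pa) = 391.6 atm

392 atm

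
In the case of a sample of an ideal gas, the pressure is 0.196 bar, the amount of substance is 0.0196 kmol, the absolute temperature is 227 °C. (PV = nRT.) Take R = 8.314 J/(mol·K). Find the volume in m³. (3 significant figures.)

4.16 m³

From the ideal-gas law: V = nRT/P.
P = 0.196 bar = 19600 Pa; n = 0.0196 kmol = 19.60 mol; T = 227 °C = 500.1 K; R = 8.314 J/(mol·K).
V = 4.158 m³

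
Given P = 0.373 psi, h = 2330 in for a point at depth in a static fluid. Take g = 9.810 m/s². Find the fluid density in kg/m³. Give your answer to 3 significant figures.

4.43 kg/m³

Solving P = ρ·g·h for ρ: ρ = P/(g·h).
P = 0.373 psi = 2572 Pa; h = 2330 in = 59.18 m; g = 9.810 m/s².
ρ = 4.430 kg/m³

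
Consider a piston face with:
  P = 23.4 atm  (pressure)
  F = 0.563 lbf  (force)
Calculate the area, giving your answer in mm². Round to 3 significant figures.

1.06 mm²

Rearranging P = F/A for A: A = F/P.
P = 23.4 atm = 2.371×10^6 Pa; F = 0.563 lbf = 2.504 N.
A = 1.056×10^-6 m²
1.056×10^-6 m² × (1 mm² / 1.000×10^-6 m²) = 1.056 mm²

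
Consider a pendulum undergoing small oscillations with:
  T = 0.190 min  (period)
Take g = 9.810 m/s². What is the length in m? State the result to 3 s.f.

32.3 m

Rearranging T = 2π√(L/g) for L: L = g·(T/2π)².
T = 0.190 min = 11.40 s; g = 9.810 m/s².
L = 32.29 m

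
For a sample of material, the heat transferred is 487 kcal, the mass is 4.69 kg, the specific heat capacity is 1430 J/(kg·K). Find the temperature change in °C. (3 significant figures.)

304 °C

Rearranging: ΔT = Q/(m·c).
Q = 487 kcal = 2.038×10^6 J; m = 4.69 kg; c = 1430 J/(kg·K).
ΔT = 303.8 K
Since 1 °C = 1 K, 303.8 °C.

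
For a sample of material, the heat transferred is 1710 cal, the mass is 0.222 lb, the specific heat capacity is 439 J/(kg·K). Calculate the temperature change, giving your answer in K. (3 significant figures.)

162 K

Solving Q = m·c·ΔT for ΔT: ΔT = Q/(m·c).
Q = 1710 cal = 7155 J; m = 0.222 lb = 0.1007 kg; c = 439 J/(kg·K).
ΔT = 161.8 K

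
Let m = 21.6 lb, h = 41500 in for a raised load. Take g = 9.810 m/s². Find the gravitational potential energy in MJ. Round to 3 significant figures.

0.101 MJ

PE is given directly by: PE = mgh.
m = 21.6 lb = 9.798 kg; h = 41500 in = 1054 m; g = 9.810 m/s².
PE = 1.013×10^5 J
1.013×10^5 J × (1 MJ / 1.000×10^6 J) = 0.1013 MJ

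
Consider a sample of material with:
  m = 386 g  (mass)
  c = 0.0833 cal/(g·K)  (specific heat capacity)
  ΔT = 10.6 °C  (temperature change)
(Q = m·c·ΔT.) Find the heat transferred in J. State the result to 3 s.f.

Q is given directly by: Q = mcΔT.
m = 386 g = 0.3860 kg; c = 0.0833 cal/(g·K) = 348.5 J/(kg·K); ΔT = 10.6 °C = 10.60 K.
Q = 1426 J  (the unit combination reduces to kg·m²/s² = J)

1430 J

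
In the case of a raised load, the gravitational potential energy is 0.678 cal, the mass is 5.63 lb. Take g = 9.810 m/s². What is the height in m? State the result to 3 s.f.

Rearranging PE = m·g·h for h: h = PE/(m·g).
PE = 0.678 cal = 2.837 J; m = 5.63 lb = 2.554 kg; g = 9.810 m/s².
h = 0.1132 m

0.113 m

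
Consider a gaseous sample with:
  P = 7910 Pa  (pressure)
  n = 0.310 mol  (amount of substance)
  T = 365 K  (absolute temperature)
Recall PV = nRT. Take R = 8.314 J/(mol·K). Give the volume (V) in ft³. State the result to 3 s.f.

4.20 ft³

From the ideal-gas law: V = nRT/P.
P = 7910 Pa; n = 0.310 mol; T = 365 K; R = 8.314 J/(mol·K).
V = 0.1189 m³
0.1189 m³ × (1 ft³ / 0.02832 m³) = 4.200 ft³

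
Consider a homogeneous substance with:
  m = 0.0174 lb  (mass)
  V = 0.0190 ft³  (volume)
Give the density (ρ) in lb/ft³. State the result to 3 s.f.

Directly: ρ = m/V.
m = 0.0174 lb = 0.007893 kg; V = 0.0190 ft³ = 5.380×10^-4 m³.
ρ = 14.67 kg/m³
14.67 kg/m³ × (1 lb/ft³ / 16.02 kg/m³) = 0.9158 lb/ft³

0.916 lb/ft³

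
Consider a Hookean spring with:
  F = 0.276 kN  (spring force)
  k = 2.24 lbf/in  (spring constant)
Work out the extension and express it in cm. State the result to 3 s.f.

From Hooke's law: x = F/k.
F = 0.276 kN = 276.0 N; k = 2.24 lbf/in = 392.3 N/m.
x = 0.7036 m
0.7036 m × (1 cm / 0.01000 m) = 70.36 cm

70.4 cm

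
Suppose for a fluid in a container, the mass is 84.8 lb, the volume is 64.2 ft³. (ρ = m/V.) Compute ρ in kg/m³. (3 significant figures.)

ρ is given directly by: ρ = m/V.
m = 84.8 lb = 38.46 kg; V = 64.2 ft³ = 1.818 m³.
ρ = 21.16 kg/m³

21.2 kg/m³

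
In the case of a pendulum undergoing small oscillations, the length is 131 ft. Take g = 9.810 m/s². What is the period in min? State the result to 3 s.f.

Directly: T = 2π√(L/g).
L = 131 ft = 39.93 m; g = 9.810 m/s².
T = 12.68 s
12.68 s × (1 min / 60.00 s) = 0.2113 min

0.211 min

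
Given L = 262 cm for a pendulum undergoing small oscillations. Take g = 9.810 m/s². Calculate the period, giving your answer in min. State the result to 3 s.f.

T is given directly by: T = 2π√(L/g).
L = 262 cm = 2.620 m; g = 9.810 m/s².
T = 3.247 s
3.247 s × (1 min / 60.00 s) = 0.05412 min

0.0541 min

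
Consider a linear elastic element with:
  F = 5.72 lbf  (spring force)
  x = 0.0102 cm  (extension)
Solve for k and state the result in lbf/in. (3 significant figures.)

From Hooke's law: k = F/x.
F = 5.72 lbf = 25.44 N; x = 0.0102 cm = 1.020×10^-4 m.
k = 2.494×10^5 N/m
2.494×10^5 N/m × (1 lbf/in / 175.1 N/m) = 1424 lbf/in

1420 lbf/in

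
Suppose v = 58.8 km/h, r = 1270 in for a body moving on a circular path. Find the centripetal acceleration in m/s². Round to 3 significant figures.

Directly: a = v²/r.
v = 58.8 km/h = 16.33 m/s; r = 1270 in = 32.26 m.
a = 8.270 m/s²

8.27 m/s²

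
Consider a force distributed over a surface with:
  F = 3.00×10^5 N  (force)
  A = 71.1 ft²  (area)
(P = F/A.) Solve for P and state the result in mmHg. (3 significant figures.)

P is given directly by: P = F/A.
F = 3.00×10^5 N; A = 71.1 ft² = 6.605 m².
P = 45417 Pa
45417 Pa × (1 mmHg / 133.3 Pa) = 340.7 mmHg

341 mmHg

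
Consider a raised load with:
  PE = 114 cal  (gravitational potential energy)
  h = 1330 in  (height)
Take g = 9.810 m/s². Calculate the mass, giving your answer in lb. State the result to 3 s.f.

Rearranging PE = m·g·h for m: m = PE/(g·h).
PE = 114 cal = 477.0 J; h = 1330 in = 33.78 m; g = 9.810 m/s².
m = 1.439 kg
1.439 kg × (1 lb / 0.4536 kg) = 3.173 lb

3.17 lb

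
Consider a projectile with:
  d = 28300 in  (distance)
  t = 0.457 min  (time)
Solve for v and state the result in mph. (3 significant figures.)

Directly: v = d/t.
d = 28300 in = 718.8 m; t = 0.457 min = 27.42 s.
v = 26.22 m/s
26.22 m/s × (1 mph / 0.4470 m/s) = 58.64 mph

58.6 mph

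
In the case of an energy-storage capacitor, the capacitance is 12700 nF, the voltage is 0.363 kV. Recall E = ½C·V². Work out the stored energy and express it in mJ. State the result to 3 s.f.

E is given directly by: E = ½CV².
C = 12700 nF = 1.270×10^-5 F; V = 0.363 kV = 363.0 V.
E = 0.8367 J  (the unit combination reduces to kg·m²/s² = J)
0.8367 J × (1 mJ / 0.001000 J) = 836.7 mJ

837 mJ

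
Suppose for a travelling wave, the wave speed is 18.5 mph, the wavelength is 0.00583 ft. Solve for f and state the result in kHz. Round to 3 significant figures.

4.65 kHz

Rearranging v = f·λ for f: f = v/λ.
v = 18.5 mph = 8.270 m/s; λ = 0.00583 ft = 0.001777 m.
f = 4654 Hz
4654 Hz × (1 kHz / 1000 Hz) = 4.654 kHz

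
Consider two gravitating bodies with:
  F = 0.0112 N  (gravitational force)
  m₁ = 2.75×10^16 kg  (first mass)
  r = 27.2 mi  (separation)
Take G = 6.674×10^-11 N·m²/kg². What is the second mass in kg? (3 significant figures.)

11.7 kg

From Newton's law of gravitation: m₂ = F·r²/(G·m₁).
F = 0.0112 N; m₁ = 2.75×10^16 kg; r = 27.2 mi = 43774 m; G = 6.674×10^-11 N·m²/kg².
m₂ = 11.69 kg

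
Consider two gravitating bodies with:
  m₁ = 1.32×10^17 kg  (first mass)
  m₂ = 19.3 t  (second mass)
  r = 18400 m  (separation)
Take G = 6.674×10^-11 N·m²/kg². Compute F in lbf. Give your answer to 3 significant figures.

From Newton's law of gravitation: F = Gm₁m₂/r².
m₁ = 1.32×10^17 kg; m₂ = 19.3 t = 19300 kg; r = 18400 m; G = 6.674×10^-11 N·m²/kg².
F = 502.2 N
502.2 N × (1 lbf / 4.448 N) = 112.9 lbf

113 lbf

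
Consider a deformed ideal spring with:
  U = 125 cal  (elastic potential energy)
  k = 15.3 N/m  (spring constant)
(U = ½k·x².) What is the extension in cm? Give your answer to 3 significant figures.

827 cm

Solving U = ½k·x² for x: x = √(2U/k).
U = 125 cal = 523.0 J; k = 15.3 N/m.
x = 8.268 m
8.268 m × (1 cm / 0.01000 m) = 826.8 cm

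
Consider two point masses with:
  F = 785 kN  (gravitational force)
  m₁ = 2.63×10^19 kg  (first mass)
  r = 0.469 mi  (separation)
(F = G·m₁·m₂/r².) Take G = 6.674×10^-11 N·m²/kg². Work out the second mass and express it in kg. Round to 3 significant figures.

From Newton's law of gravitation: m₂ = F·r²/(G·m₁).
F = 785 kN = 7.850×10^5 N; m₁ = 2.63×10^19 kg; r = 0.469 mi = 754.8 m; G = 6.674×10^-11 N·m²/kg².
m₂ = 254.8 kg

255 kg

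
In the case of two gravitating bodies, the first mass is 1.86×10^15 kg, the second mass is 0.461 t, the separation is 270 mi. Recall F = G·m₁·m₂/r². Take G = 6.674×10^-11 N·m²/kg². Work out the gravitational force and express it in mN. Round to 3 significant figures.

0.303 mN

F is given directly by: F = Gm₁m₂/r².
m₁ = 1.86×10^15 kg; m₂ = 0.461 t = 461.0 kg; r = 270 mi = 4.345×10^5 m; G = 6.674×10^-11 N·m²/kg².
F = 3.031×10^-4 N
3.031×10^-4 N × (1 mN / 0.001000 N) = 0.3031 mN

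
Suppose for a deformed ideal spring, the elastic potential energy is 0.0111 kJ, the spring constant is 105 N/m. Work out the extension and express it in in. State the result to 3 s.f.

18.1 in

Rearranging: x = √(2U/k).
U = 0.0111 kJ = 11.10 J; k = 105 N/m.
x = 0.4598 m
0.4598 m × (1 in / 0.02540 m) = 18.10 in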